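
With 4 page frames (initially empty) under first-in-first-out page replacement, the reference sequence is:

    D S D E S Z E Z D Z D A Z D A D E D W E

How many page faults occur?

8

D -> fault, frames [D]
S -> fault, frames [D, S]
D -> hit
E -> fault, frames [D, S, E]
S -> hit
Z -> fault, frames [D, S, E, Z]
E -> hit
Z -> hit
D -> hit
Z -> hit
D -> hit
A -> fault, evict D, frames [S, E, Z, A]
Z -> hit
D -> fault, evict S, frames [E, Z, A, D]
A -> hit
D -> hit
E -> hit
D -> hit
W -> fault, evict E, frames [Z, A, D, W]
E -> fault, evict Z, frames [A, D, W, E]
Page faults: 8.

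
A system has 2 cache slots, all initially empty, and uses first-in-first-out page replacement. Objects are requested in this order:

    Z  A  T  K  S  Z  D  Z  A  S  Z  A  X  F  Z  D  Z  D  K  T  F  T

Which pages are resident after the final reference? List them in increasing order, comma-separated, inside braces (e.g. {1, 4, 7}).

{F, T}

Z → fault, frames {Z}
A → fault, frames {Z,A}
T → fault, evict Z, frames {A,T}
K → fault, evict A, frames {T,K}
S → fault, evict T, frames {K,S}
Z → fault, evict K, frames {S,Z}
D → fault, evict S, frames {Z,D}
Z → hit
A → fault, evict Z, frames {D,A}
S → fault, evict D, frames {A,S}
Z → fault, evict A, frames {S,Z}
A → fault, evict S, frames {Z,A}
X → fault, evict Z, frames {A,X}
F → fault, evict A, frames {X,F}
Z → fault, evict X, frames {F,Z}
D → fault, evict F, frames {Z,D}
Z → hit
D → hit
K → fault, evict Z, frames {D,K}
T → fault, evict D, frames {K,T}
F → fault, evict K, frames {T,F}
T → hit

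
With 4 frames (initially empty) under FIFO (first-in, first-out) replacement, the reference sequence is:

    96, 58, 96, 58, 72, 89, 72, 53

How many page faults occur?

96: miss, frames {96}
58: miss, frames {96,58}
96: hit
58: hit
72: miss, frames {96,58,72}
89: miss, frames {96,58,72,89}
72: hit
53: miss, evict 96, frames {58,72,89,53}
Page faults: 5.

5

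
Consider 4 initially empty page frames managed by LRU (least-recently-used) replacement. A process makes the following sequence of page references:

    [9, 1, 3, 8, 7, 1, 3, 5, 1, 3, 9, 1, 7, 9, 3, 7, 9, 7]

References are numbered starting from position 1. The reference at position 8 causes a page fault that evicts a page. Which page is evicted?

pos 1: 9 → miss, frames [9]
pos 2: 1 → miss, frames [9, 1]
pos 3: 3 → miss, frames [9, 1, 3]
pos 4: 8 → miss, frames [9, 1, 3, 8]
pos 5: 7 → miss, evict 9, frames [1, 3, 8, 7]
pos 6: 1 → hit
pos 7: 3 → hit
pos 8: 5 → miss, evict 8, frames [7, 1, 3, 5]
At position 8, page 8 is evicted.

8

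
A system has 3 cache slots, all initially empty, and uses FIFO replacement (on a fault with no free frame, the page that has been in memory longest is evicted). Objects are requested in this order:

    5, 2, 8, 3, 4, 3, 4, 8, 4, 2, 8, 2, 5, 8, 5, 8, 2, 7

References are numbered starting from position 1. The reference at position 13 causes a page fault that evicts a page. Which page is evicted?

pos 1: 5 -> miss, frames [5]
pos 2: 2 -> miss, frames [5, 2]
pos 3: 8 -> miss, frames [5, 2, 8]
pos 4: 3 -> miss, evict 5, frames [2, 8, 3]
pos 5: 4 -> miss, evict 2, frames [8, 3, 4]
pos 6: 3 -> hit
pos 7: 4 -> hit
pos 8: 8 -> hit
pos 9: 4 -> hit
pos 10: 2 -> miss, evict 8, frames [3, 4, 2]
pos 11: 8 -> miss, evict 3, frames [4, 2, 8]
pos 12: 2 -> hit
pos 13: 5 -> miss, evict 4, frames [2, 8, 5]
At position 13, page 4 is evicted.

4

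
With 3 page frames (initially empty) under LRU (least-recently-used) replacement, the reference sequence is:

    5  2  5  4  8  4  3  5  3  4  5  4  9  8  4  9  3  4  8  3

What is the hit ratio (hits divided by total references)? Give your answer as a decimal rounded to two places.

0.50

5 -> fault, frames [5]
2 -> fault, frames [5, 2]
5 -> hit
4 -> fault, frames [2, 5, 4]
8 -> fault, evict 2, frames [5, 4, 8]
4 -> hit
3 -> fault, evict 5, frames [8, 4, 3]
5 -> fault, evict 8, frames [4, 3, 5]
3 -> hit
4 -> hit
5 -> hit
4 -> hit
9 -> fault, evict 3, frames [5, 4, 9]
8 -> fault, evict 5, frames [4, 9, 8]
4 -> hit
9 -> hit
3 -> fault, evict 8, frames [4, 9, 3]
4 -> hit
8 -> fault, evict 9, frames [3, 4, 8]
3 -> hit
Hits: 10 of 20 references → 10/20 = 0.5000.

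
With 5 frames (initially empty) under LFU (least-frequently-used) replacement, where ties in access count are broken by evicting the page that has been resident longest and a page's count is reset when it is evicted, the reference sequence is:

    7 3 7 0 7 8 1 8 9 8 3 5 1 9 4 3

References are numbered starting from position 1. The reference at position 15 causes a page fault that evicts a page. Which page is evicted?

pos 1: 7 → miss, frames {7}
pos 2: 3 → miss, frames {7,3}
pos 3: 7 → hit
pos 4: 0 → miss, frames {7,3,0}
pos 5: 7 → hit
pos 6: 8 → miss, frames {7,3,0,8}
pos 7: 1 → miss, frames {7,3,0,8,1}
pos 8: 8 → hit
pos 9: 9 → miss, evict 3, frames {7,0,8,1,9}
pos 10: 8 → hit
pos 11: 3 → miss, evict 0, frames {7,8,1,9,3}
pos 12: 5 → miss, evict 1, frames {7,8,9,3,5}
pos 13: 1 → miss, evict 9, frames {7,8,3,5,1}
pos 14: 9 → miss, evict 3, frames {7,8,5,1,9}
pos 15: 4 → miss, evict 5, frames {7,8,1,9,4}
At position 15, page 5 is evicted.

5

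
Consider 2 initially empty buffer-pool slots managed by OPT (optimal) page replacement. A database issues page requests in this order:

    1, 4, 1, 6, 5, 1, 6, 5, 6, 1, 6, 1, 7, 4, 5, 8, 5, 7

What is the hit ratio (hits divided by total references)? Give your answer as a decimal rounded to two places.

1 → miss, frames (1)
4 → miss, frames (1 4)
1 → hit
6 → miss, evict 4, frames (1 6)
5 → miss, evict 6, frames (1 5)
1 → hit
6 → miss, evict 1, frames (5 6)
5 → hit
6 → hit
1 → miss, evict 5, frames (6 1)
6 → hit
1 → hit
7 → miss, evict 1, frames (6 7)
4 → miss, evict 6, frames (7 4)
5 → miss, evict 4, frames (7 5)
8 → miss, evict 7, frames (5 8)
5 → hit
7 → miss, evict 8, frames (5 7)
Hits: 7 of 18 references → 7/18 = 0.3889.

0.39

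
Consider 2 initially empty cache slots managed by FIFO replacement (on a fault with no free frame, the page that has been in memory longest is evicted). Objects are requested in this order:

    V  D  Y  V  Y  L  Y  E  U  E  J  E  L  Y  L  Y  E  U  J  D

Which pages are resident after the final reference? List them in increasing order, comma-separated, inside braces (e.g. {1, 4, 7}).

V → miss, frames [V]
D → miss, frames [V, D]
Y → miss, evict V, frames [D, Y]
V → miss, evict D, frames [Y, V]
Y → hit
L → miss, evict Y, frames [V, L]
Y → miss, evict V, frames [L, Y]
E → miss, evict L, frames [Y, E]
U → miss, evict Y, frames [E, U]
E → hit
J → miss, evict E, frames [U, J]
E → miss, evict U, frames [J, E]
L → miss, evict J, frames [E, L]
Y → miss, evict E, frames [L, Y]
L → hit
Y → hit
E → miss, evict L, frames [Y, E]
U → miss, evict Y, frames [E, U]
J → miss, evict E, frames [U, J]
D → miss, evict U, frames [J, D]

{D, J}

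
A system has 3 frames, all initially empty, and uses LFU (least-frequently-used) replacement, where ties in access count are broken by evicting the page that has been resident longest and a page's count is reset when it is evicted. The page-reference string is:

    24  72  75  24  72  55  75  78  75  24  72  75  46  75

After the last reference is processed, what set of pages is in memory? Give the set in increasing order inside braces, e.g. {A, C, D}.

{24, 72, 75}

24 -> fault, frames {24}
72 -> fault, frames {24,72}
75 -> fault, frames {24,72,75}
24 -> hit
72 -> hit
55 -> fault, evict 75, frames {24,72,55}
75 -> fault, evict 55, frames {24,72,75}
78 -> fault, evict 75, frames {24,72,78}
75 -> fault, evict 78, frames {24,72,75}
24 -> hit
72 -> hit
75 -> hit
46 -> fault, evict 75, frames {24,72,46}
75 -> fault, evict 46, frames {24,72,75}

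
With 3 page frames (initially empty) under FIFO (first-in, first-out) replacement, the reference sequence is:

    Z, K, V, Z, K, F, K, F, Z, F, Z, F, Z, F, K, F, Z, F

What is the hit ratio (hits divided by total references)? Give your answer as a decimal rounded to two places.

0.67

Z → fault, frames [Z]
K → fault, frames [Z, K]
V → fault, frames [Z, K, V]
Z → hit
K → hit
F → fault, evict Z, frames [K, V, F]
K → hit
F → hit
Z → fault, evict K, frames [V, F, Z]
F → hit
Z → hit
F → hit
Z → hit
F → hit
K → fault, evict V, frames [F, Z, K]
F → hit
Z → hit
F → hit
Hits: 12 of 18 references → 12/18 = 0.6667.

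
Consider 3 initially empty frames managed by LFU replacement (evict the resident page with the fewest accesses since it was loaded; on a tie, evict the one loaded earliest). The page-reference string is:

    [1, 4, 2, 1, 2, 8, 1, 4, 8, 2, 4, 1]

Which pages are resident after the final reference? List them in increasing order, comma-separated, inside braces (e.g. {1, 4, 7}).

1 -> fault, frames [1]
4 -> fault, frames [1, 4]
2 -> fault, frames [1, 4, 2]
1 -> hit
2 -> hit
8 -> fault, evict 4, frames [1, 2, 8]
1 -> hit
4 -> fault, evict 8, frames [1, 2, 4]
8 -> fault, evict 4, frames [1, 2, 8]
2 -> hit
4 -> fault, evict 8, frames [1, 2, 4]
1 -> hit

{1, 2, 4}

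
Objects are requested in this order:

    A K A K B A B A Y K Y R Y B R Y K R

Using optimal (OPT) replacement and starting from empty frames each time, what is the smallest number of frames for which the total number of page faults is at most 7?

f=1: 18 faults
f=2: 9 faults
f=3: 6 faults
f=4: 5 faults
f=5: 5 faults
Smallest f with faults ≤ 7 is 3.

3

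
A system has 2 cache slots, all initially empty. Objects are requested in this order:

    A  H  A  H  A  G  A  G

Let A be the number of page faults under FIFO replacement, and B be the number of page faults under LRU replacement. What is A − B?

1

Under FIFO: F F . . . F F . → 4 faults.
Under LRU: F F . . . F . . → 3 faults.
A − B = 4 − 3 = 1.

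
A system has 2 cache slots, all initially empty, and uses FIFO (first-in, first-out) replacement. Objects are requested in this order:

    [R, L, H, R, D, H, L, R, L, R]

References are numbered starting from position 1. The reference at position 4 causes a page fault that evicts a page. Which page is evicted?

pos 1: R: miss, frames (R)
pos 2: L: miss, frames (R L)
pos 3: H: miss, evict R, frames (L H)
pos 4: R: miss, evict L, frames (H R)
At position 4, page L is evicted.

L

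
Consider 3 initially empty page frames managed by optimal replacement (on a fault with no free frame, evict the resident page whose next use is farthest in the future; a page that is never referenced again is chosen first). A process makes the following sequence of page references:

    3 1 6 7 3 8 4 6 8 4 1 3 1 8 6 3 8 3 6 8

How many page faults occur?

9

3 → fault, frames [3]
1 → fault, frames [3, 1]
6 → fault, frames [3, 1, 6]
7 → fault, evict 1, frames [3, 6, 7]
3 → hit
8 → fault, evict 7, frames [3, 6, 8]
4 → fault, evict 3, frames [6, 8, 4]
6 → hit
8 → hit
4 → hit
1 → fault, evict 4, frames [6, 8, 1]
3 → fault, evict 6, frames [8, 1, 3]
1 → hit
8 → hit
6 → fault, evict 1, frames [8, 3, 6]
3 → hit
8 → hit
3 → hit
6 → hit
8 → hit
Page faults: 9.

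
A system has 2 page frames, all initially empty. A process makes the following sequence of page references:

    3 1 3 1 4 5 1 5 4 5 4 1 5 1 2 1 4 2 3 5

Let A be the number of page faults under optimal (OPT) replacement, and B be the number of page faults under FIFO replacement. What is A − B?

Under OPT: F F . . F F . . F . . F . . F . F . F F → 10 faults.
Under FIFO: F F . . F F F . F F . F . . F . F . F F → 12 faults.
A − B = 10 − 12 = -2.

-2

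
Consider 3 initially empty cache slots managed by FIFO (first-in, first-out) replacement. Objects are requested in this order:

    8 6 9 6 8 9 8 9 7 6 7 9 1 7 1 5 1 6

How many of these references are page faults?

7

8 → fault, frames {8}
6 → fault, frames {8,6}
9 → fault, frames {8,6,9}
6 → hit
8 → hit
9 → hit
8 → hit
9 → hit
7 → fault, evict 8, frames {6,9,7}
6 → hit
7 → hit
9 → hit
1 → fault, evict 6, frames {9,7,1}
7 → hit
1 → hit
5 → fault, evict 9, frames {7,1,5}
1 → hit
6 → fault, evict 7, frames {1,5,6}
Page faults: 7.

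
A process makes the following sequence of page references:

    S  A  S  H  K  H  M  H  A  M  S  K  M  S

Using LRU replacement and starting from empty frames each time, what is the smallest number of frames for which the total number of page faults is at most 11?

f=1: 14 faults
f=2: 11 faults
f=3: 8 faults
f=4: 8 faults
f=5: 5 faults
Smallest f with faults ≤ 11 is 2.

2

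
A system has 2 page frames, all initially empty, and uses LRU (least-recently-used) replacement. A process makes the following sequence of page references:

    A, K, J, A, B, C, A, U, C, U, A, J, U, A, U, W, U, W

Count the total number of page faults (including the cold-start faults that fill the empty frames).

14

A -> miss, frames {A}
K -> miss, frames {A,K}
J -> miss, evict A, frames {K,J}
A -> miss, evict K, frames {J,A}
B -> miss, evict J, frames {A,B}
C -> miss, evict A, frames {B,C}
A -> miss, evict B, frames {C,A}
U -> miss, evict C, frames {A,U}
C -> miss, evict A, frames {U,C}
U -> hit
A -> miss, evict C, frames {U,A}
J -> miss, evict U, frames {A,J}
U -> miss, evict A, frames {J,U}
A -> miss, evict J, frames {U,A}
U -> hit
W -> miss, evict A, frames {U,W}
U -> hit
W -> hit
Page faults: 14.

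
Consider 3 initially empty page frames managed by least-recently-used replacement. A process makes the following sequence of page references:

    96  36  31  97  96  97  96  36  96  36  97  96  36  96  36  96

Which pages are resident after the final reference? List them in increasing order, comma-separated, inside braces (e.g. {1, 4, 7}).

96 -> miss, frames {96}
36 -> miss, frames {96,36}
31 -> miss, frames {96,36,31}
97 -> miss, evict 96, frames {36,31,97}
96 -> miss, evict 36, frames {31,97,96}
97 -> hit
96 -> hit
36 -> miss, evict 31, frames {97,96,36}
96 -> hit
36 -> hit
97 -> hit
96 -> hit
36 -> hit
96 -> hit
36 -> hit
96 -> hit

{36, 96, 97}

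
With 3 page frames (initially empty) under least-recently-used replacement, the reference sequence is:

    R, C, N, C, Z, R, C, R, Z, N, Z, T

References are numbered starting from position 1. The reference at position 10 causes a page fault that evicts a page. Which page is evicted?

C

pos 1: R: miss, frames {R}
pos 2: C: miss, frames {R,C}
pos 3: N: miss, frames {R,C,N}
pos 4: C: hit
pos 5: Z: miss, evict R, frames {N,C,Z}
pos 6: R: miss, evict N, frames {C,Z,R}
pos 7: C: hit
pos 8: R: hit
pos 9: Z: hit
pos 10: N: miss, evict C, frames {R,Z,N}
At position 10, page C is evicted.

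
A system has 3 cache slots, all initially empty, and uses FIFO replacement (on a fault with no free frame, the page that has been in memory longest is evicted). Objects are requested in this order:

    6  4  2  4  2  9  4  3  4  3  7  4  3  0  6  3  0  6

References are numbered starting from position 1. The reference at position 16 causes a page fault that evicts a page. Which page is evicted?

pos 1: 6: fault, frames {6}
pos 2: 4: fault, frames {6,4}
pos 3: 2: fault, frames {6,4,2}
pos 4: 4: hit
pos 5: 2: hit
pos 6: 9: fault, evict 6, frames {4,2,9}
pos 7: 4: hit
pos 8: 3: fault, evict 4, frames {2,9,3}
pos 9: 4: fault, evict 2, frames {9,3,4}
pos 10: 3: hit
pos 11: 7: fault, evict 9, frames {3,4,7}
pos 12: 4: hit
pos 13: 3: hit
pos 14: 0: fault, evict 3, frames {4,7,0}
pos 15: 6: fault, evict 4, frames {7,0,6}
pos 16: 3: fault, evict 7, frames {0,6,3}
At position 16, page 7 is evicted.

7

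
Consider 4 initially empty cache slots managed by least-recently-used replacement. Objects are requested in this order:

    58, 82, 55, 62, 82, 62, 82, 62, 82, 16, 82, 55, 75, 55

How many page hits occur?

8

58: miss, frames (58)
82: miss, frames (58 82)
55: miss, frames (58 82 55)
62: miss, frames (58 82 55 62)
82: hit
62: hit
82: hit
62: hit
82: hit
16: miss, evict 58, frames (55 62 82 16)
82: hit
55: hit
75: miss, evict 62, frames (16 82 55 75)
55: hit
Hits: 8.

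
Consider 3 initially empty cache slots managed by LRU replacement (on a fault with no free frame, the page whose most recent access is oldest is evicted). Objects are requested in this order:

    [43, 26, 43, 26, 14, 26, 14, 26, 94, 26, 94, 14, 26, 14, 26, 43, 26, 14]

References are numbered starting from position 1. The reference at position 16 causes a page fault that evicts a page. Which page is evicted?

94

pos 1: 43: fault, frames (43)
pos 2: 26: fault, frames (43 26)
pos 3: 43: hit
pos 4: 26: hit
pos 5: 14: fault, frames (43 26 14)
pos 6: 26: hit
pos 7: 14: hit
pos 8: 26: hit
pos 9: 94: fault, evict 43, frames (14 26 94)
pos 10: 26: hit
pos 11: 94: hit
pos 12: 14: hit
pos 13: 26: hit
pos 14: 14: hit
pos 15: 26: hit
pos 16: 43: fault, evict 94, frames (14 26 43)
At position 16, page 94 is evicted.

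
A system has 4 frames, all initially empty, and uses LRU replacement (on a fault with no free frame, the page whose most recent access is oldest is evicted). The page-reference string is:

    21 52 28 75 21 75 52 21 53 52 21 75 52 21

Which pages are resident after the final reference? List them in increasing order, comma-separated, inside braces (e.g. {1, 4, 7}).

21: miss, frames (21)
52: miss, frames (21 52)
28: miss, frames (21 52 28)
75: miss, frames (21 52 28 75)
21: hit
75: hit
52: hit
21: hit
53: miss, evict 28, frames (75 52 21 53)
52: hit
21: hit
75: hit
52: hit
21: hit

{21, 52, 53, 75}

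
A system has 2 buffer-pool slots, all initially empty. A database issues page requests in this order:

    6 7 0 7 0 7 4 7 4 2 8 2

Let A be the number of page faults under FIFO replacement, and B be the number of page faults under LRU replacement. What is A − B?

1

Under FIFO: F F F . . . F F . F F . → 7 faults.
Under LRU: F F F . . . F . . F F . → 6 faults.
A − B = 7 − 6 = 1.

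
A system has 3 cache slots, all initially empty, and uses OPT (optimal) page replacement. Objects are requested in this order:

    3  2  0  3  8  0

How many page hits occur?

3 → miss, frames {3}
2 → miss, frames {3,2}
0 → miss, frames {3,2,0}
3 → hit
8 → miss, evict 2, frames {3,0,8}
0 → hit
Hits: 2.

2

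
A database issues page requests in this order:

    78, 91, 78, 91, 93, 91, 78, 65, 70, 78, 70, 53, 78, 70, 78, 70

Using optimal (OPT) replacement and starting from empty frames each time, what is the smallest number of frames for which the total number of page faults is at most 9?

2

f=1: 16 faults
f=2: 8 faults
f=3: 6 faults
f=4: 6 faults
f=5: 6 faults
f=6: 6 faults
Smallest f with faults ≤ 9 is 2.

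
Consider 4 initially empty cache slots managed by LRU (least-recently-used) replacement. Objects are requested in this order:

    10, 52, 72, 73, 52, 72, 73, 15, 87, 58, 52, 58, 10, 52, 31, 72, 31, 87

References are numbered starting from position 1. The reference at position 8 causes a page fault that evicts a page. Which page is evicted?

10

pos 1: 10 → fault, frames {10}
pos 2: 52 → fault, frames {10,52}
pos 3: 72 → fault, frames {10,52,72}
pos 4: 73 → fault, frames {10,52,72,73}
pos 5: 52 → hit
pos 6: 72 → hit
pos 7: 73 → hit
pos 8: 15 → fault, evict 10, frames {52,72,73,15}
At position 8, page 10 is evicted.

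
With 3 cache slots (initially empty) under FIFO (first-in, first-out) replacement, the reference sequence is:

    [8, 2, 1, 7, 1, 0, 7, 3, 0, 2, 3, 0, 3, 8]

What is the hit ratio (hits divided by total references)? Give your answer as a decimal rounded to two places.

0.43

8 → miss, frames [8]
2 → miss, frames [8, 2]
1 → miss, frames [8, 2, 1]
7 → miss, evict 8, frames [2, 1, 7]
1 → hit
0 → miss, evict 2, frames [1, 7, 0]
7 → hit
3 → miss, evict 1, frames [7, 0, 3]
0 → hit
2 → miss, evict 7, frames [0, 3, 2]
3 → hit
0 → hit
3 → hit
8 → miss, evict 0, frames [3, 2, 8]
Hits: 6 of 14 references → 6/14 = 0.4286.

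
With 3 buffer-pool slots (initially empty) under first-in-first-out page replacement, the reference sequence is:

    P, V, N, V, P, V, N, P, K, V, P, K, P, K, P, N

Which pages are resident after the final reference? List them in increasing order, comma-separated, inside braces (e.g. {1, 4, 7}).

P → fault, frames (P)
V → fault, frames (P V)
N → fault, frames (P V N)
V → hit
P → hit
V → hit
N → hit
P → hit
K → fault, evict P, frames (V N K)
V → hit
P → fault, evict V, frames (N K P)
K → hit
P → hit
K → hit
P → hit
N → hit

{K, N, P}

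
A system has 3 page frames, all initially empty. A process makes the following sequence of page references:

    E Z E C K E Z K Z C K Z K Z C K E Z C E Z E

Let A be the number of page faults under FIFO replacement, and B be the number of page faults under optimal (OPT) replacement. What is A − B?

Under FIFO: F F . F F F F . . F F . . . . . F F F . . . → 11 faults.
Under OPT: F F . F F . . . . F . . . . . . F . . . . . → 6 faults.
A − B = 11 − 6 = 5.

5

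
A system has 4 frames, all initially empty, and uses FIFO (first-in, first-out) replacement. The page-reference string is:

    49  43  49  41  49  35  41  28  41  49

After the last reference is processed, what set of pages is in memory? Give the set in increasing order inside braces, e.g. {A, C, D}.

49 → miss, frames [49]
43 → miss, frames [49, 43]
49 → hit
41 → miss, frames [49, 43, 41]
49 → hit
35 → miss, frames [49, 43, 41, 35]
41 → hit
28 → miss, evict 49, frames [43, 41, 35, 28]
41 → hit
49 → miss, evict 43, frames [41, 35, 28, 49]

{28, 35, 41, 49}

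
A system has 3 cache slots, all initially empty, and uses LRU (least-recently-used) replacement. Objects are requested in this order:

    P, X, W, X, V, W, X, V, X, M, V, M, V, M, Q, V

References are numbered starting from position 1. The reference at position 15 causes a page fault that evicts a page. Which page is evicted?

pos 1: P: miss, frames {P}
pos 2: X: miss, frames {P,X}
pos 3: W: miss, frames {P,X,W}
pos 4: X: hit
pos 5: V: miss, evict P, frames {W,X,V}
pos 6: W: hit
pos 7: X: hit
pos 8: V: hit
pos 9: X: hit
pos 10: M: miss, evict W, frames {V,X,M}
pos 11: V: hit
pos 12: M: hit
pos 13: V: hit
pos 14: M: hit
pos 15: Q: miss, evict X, frames {V,M,Q}
At position 15, page X is evicted.

X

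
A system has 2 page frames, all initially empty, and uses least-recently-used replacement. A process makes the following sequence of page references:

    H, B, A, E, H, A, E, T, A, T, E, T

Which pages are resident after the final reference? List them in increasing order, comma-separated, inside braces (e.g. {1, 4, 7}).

H → miss, frames {H}
B → miss, frames {H,B}
A → miss, evict H, frames {B,A}
E → miss, evict B, frames {A,E}
H → miss, evict A, frames {E,H}
A → miss, evict E, frames {H,A}
E → miss, evict H, frames {A,E}
T → miss, evict A, frames {E,T}
A → miss, evict E, frames {T,A}
T → hit
E → miss, evict A, frames {T,E}
T → hit

{E, T}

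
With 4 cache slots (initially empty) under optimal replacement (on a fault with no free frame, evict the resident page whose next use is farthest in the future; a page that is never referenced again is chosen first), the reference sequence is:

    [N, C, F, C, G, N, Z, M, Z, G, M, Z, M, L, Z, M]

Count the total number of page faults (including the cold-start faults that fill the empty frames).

N: fault, frames {N}
C: fault, frames {N,C}
F: fault, frames {N,C,F}
C: hit
G: fault, frames {N,C,F,G}
N: hit
Z: fault, evict F, frames {N,C,G,Z}
M: fault, evict C, frames {N,G,Z,M}
Z: hit
G: hit
M: hit
Z: hit
M: hit
L: fault, evict G, frames {N,Z,M,L}
Z: hit
M: hit
Page faults: 7.

7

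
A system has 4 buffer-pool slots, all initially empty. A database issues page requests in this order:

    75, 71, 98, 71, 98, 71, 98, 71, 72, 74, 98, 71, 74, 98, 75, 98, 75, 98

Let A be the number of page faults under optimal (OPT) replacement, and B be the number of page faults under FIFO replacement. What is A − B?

Under OPT: F F F . . . . . F F . . . . . . . . → 5 faults.
Under FIFO: F F F . . . . . F F . . . . F . . . → 6 faults.
A − B = 5 − 6 = -1.

-1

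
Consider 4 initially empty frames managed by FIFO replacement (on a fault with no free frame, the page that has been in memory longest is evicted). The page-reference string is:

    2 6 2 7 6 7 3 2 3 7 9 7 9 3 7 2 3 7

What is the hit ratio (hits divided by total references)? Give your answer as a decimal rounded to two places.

0.67

2 → fault, frames (2)
6 → fault, frames (2 6)
2 → hit
7 → fault, frames (2 6 7)
6 → hit
7 → hit
3 → fault, frames (2 6 7 3)
2 → hit
3 → hit
7 → hit
9 → fault, evict 2, frames (6 7 3 9)
7 → hit
9 → hit
3 → hit
7 → hit
2 → fault, evict 6, frames (7 3 9 2)
3 → hit
7 → hit
Hits: 12 of 18 references → 12/18 = 0.6667.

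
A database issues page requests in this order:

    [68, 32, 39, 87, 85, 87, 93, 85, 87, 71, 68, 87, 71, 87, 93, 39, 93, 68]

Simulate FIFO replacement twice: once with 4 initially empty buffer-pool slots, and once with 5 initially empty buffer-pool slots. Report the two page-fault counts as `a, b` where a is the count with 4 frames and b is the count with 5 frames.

11, 9

4 frames: F F F F F . F . . F F F . . . F F . → 11 faults.
5 frames: F F F F F . F . . F F . . . . F . . → 9 faults.
9 < 11: adding a frame reduced faults, as is typical.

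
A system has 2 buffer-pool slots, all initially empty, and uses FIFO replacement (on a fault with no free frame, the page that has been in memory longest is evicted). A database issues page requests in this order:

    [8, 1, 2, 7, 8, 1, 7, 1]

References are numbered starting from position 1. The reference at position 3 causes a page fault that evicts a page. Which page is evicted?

8

pos 1: 8 -> fault, frames {8}
pos 2: 1 -> fault, frames {8,1}
pos 3: 2 -> fault, evict 8, frames {1,2}
At position 3, page 8 is evicted.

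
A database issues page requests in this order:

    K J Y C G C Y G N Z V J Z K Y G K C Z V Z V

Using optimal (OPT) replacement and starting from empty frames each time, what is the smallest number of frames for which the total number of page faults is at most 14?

f=1: 22 faults
f=2: 16 faults
f=3: 13 faults
f=4: 11 faults
f=5: 10 faults
f=6: 9 faults
f=7: 8 faults
f=8: 8 faults
Smallest f with faults ≤ 14 is 3.

3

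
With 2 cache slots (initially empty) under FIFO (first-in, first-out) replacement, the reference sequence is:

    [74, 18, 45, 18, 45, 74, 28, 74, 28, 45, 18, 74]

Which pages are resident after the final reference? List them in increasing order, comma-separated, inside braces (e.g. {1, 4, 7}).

74 -> fault, frames {74}
18 -> fault, frames {74,18}
45 -> fault, evict 74, frames {18,45}
18 -> hit
45 -> hit
74 -> fault, evict 18, frames {45,74}
28 -> fault, evict 45, frames {74,28}
74 -> hit
28 -> hit
45 -> fault, evict 74, frames {28,45}
18 -> fault, evict 28, frames {45,18}
74 -> fault, evict 45, frames {18,74}

{18, 74}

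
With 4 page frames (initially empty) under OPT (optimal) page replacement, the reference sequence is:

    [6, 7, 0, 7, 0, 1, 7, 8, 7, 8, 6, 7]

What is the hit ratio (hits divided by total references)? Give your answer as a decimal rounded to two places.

6 → fault, frames (6)
7 → fault, frames (6 7)
0 → fault, frames (6 7 0)
7 → hit
0 → hit
1 → fault, frames (6 7 0 1)
7 → hit
8 → fault, evict 1, frames (6 7 0 8)
7 → hit
8 → hit
6 → hit
7 → hit
Hits: 7 of 12 references → 7/12 = 0.5833.

0.58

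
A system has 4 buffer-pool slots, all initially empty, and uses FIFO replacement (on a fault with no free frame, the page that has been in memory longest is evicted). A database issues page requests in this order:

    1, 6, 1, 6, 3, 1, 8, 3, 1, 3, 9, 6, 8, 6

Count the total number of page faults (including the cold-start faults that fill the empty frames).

5

1: fault, frames {1}
6: fault, frames {1,6}
1: hit
6: hit
3: fault, frames {1,6,3}
1: hit
8: fault, frames {1,6,3,8}
3: hit
1: hit
3: hit
9: fault, evict 1, frames {6,3,8,9}
6: hit
8: hit
6: hit
Page faults: 5.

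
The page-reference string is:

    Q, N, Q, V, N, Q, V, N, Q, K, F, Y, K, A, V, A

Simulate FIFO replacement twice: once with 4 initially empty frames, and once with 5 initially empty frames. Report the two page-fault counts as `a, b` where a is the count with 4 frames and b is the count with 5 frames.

4 frames: F F . F . . . . . F F F . F F . → 8 faults.
5 frames: F F . F . . . . . F F F . F . . → 7 faults.
7 < 8: adding a frame reduced faults, as is typical.

8, 7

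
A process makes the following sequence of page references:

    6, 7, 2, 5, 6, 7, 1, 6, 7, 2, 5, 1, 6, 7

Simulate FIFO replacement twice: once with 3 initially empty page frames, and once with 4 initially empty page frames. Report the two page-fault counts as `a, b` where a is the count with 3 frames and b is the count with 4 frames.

3 frames: F F F F F F F . . F F . F F → 11 faults.
4 frames: F F F F . . F F F F F F F F → 12 faults.
12 > 11: adding a frame increased faults — Belady's anomaly.

11, 12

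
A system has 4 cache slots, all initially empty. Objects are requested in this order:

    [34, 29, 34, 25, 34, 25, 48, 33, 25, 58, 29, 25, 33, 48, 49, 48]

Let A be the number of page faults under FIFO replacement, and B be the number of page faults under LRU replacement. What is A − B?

Under FIFO: F F . F . . F F . F F F . F F . → 10 faults.
Under LRU: F F . F . . F F . F F . . F F . → 9 faults.
A − B = 10 − 9 = 1.

1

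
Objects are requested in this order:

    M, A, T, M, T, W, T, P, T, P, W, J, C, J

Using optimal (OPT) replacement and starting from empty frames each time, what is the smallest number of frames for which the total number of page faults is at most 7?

3

f=1: 14 faults
f=2: 8 faults
f=3: 7 faults
f=4: 7 faults
f=5: 7 faults
f=6: 7 faults
f=7: 7 faults
Smallest f with faults ≤ 7 is 3.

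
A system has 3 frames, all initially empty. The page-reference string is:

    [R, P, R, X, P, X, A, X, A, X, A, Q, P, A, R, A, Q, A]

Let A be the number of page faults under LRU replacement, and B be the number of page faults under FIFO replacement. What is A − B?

Under LRU: F F . F . . F . . . . F F . F . F . → 8 faults.
Under FIFO: F F . F . . F . . . . F F . F F F . → 9 faults.
A − B = 8 − 9 = -1.

-1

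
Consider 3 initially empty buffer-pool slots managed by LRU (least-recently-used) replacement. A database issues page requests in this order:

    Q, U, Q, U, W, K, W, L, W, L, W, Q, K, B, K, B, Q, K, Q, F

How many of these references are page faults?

9

Q: miss, frames {Q}
U: miss, frames {Q,U}
Q: hit
U: hit
W: miss, frames {Q,U,W}
K: miss, evict Q, frames {U,W,K}
W: hit
L: miss, evict U, frames {K,W,L}
W: hit
L: hit
W: hit
Q: miss, evict K, frames {L,W,Q}
K: miss, evict L, frames {W,Q,K}
B: miss, evict W, frames {Q,K,B}
K: hit
B: hit
Q: hit
K: hit
Q: hit
F: miss, evict B, frames {K,Q,F}
Page faults: 9.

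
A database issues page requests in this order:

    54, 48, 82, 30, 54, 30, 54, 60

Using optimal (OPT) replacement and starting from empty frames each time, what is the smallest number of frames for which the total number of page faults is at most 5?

2

f=1: 8 faults
f=2: 5 faults
f=3: 5 faults
f=4: 5 faults
f=5: 5 faults
Smallest f with faults ≤ 5 is 2.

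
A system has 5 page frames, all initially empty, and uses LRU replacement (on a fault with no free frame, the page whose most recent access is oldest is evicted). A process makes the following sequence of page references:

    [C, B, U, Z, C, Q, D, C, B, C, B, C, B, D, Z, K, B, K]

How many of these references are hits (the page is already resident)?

C -> miss, frames {C}
B -> miss, frames {C,B}
U -> miss, frames {C,B,U}
Z -> miss, frames {C,B,U,Z}
C -> hit
Q -> miss, frames {B,U,Z,C,Q}
D -> miss, evict B, frames {U,Z,C,Q,D}
C -> hit
B -> miss, evict U, frames {Z,Q,D,C,B}
C -> hit
B -> hit
C -> hit
B -> hit
D -> hit
Z -> hit
K -> miss, evict Q, frames {C,B,D,Z,K}
B -> hit
K -> hit
Hits: 10.

10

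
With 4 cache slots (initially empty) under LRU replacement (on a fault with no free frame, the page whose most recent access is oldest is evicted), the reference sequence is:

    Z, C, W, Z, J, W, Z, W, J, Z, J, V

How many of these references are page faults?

Z: fault, frames {Z}
C: fault, frames {Z,C}
W: fault, frames {Z,C,W}
Z: hit
J: fault, frames {C,W,Z,J}
W: hit
Z: hit
W: hit
J: hit
Z: hit
J: hit
V: fault, evict C, frames {W,Z,J,V}
Page faults: 5.

5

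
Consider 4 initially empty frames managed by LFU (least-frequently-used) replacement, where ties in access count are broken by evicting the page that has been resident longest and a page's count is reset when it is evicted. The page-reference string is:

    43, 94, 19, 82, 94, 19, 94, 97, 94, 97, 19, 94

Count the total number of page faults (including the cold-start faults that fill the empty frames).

43 → miss, frames {43}
94 → miss, frames {43,94}
19 → miss, frames {43,94,19}
82 → miss, frames {43,94,19,82}
94 → hit
19 → hit
94 → hit
97 → miss, evict 43, frames {94,19,82,97}
94 → hit
97 → hit
19 → hit
94 → hit
Page faults: 5.

5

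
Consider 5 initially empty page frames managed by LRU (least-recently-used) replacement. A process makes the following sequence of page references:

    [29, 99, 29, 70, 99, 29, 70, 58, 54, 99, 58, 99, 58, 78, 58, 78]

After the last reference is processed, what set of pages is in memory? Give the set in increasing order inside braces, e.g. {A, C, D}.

{54, 58, 70, 78, 99}

29 → fault, frames [29]
99 → fault, frames [29, 99]
29 → hit
70 → fault, frames [99, 29, 70]
99 → hit
29 → hit
70 → hit
58 → fault, frames [99, 29, 70, 58]
54 → fault, frames [99, 29, 70, 58, 54]
99 → hit
58 → hit
99 → hit
58 → hit
78 → fault, evict 29, frames [70, 54, 99, 58, 78]
58 → hit
78 → hit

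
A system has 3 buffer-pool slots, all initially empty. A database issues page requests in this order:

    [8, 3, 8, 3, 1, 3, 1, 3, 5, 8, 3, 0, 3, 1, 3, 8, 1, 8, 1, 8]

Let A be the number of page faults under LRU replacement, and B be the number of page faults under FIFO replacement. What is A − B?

Under LRU: F F . . F . . . F F . F . F . F . . . . → 8 faults.
Under FIFO: F F . . F . . . F F F F . F . F . . . . → 9 faults.
A − B = 8 − 9 = -1.

-1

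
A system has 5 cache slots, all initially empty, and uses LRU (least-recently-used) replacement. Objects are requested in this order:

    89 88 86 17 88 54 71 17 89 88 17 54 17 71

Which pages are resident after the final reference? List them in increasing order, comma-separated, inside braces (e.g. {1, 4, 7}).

89 -> fault, frames (89)
88 -> fault, frames (89 88)
86 -> fault, frames (89 88 86)
17 -> fault, frames (89 88 86 17)
88 -> hit
54 -> fault, frames (89 86 17 88 54)
71 -> fault, evict 89, frames (86 17 88 54 71)
17 -> hit
89 -> fault, evict 86, frames (88 54 71 17 89)
88 -> hit
17 -> hit
54 -> hit
17 -> hit
71 -> hit

{17, 54, 71, 88, 89}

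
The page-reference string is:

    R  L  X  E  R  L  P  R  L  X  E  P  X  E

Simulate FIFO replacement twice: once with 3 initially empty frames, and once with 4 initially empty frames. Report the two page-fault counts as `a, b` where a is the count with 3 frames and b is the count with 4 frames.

9, 10

3 frames: F F F F F F F . . F F . . . → 9 faults.
4 frames: F F F F . . F F F F F F . . → 10 faults.
10 > 9: adding a frame increased faults — Belady's anomaly.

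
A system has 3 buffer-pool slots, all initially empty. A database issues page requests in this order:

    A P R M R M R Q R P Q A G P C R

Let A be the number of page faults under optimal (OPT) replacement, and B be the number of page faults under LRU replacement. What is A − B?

-3

Under OPT: F F F F . . . F . . . F F . F . → 8 faults.
Under LRU: F F F F . . . F . F . F F F F F → 11 faults.
A − B = 8 − 11 = -3.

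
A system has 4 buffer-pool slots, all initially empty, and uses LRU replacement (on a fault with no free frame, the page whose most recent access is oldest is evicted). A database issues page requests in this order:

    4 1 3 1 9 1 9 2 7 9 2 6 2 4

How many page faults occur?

8

4: fault, frames (4)
1: fault, frames (4 1)
3: fault, frames (4 1 3)
1: hit
9: fault, frames (4 3 1 9)
1: hit
9: hit
2: fault, evict 4, frames (3 1 9 2)
7: fault, evict 3, frames (1 9 2 7)
9: hit
2: hit
6: fault, evict 1, frames (7 9 2 6)
2: hit
4: fault, evict 7, frames (9 6 2 4)
Page faults: 8.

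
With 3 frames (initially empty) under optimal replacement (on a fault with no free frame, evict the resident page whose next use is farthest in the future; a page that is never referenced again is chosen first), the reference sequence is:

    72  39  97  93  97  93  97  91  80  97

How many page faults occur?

6

72 -> miss, frames [72]
39 -> miss, frames [72, 39]
97 -> miss, frames [72, 39, 97]
93 -> miss, evict 39, frames [72, 97, 93]
97 -> hit
93 -> hit
97 -> hit
91 -> miss, evict 93, frames [72, 97, 91]
80 -> miss, evict 91, frames [72, 97, 80]
97 -> hit
Page faults: 6.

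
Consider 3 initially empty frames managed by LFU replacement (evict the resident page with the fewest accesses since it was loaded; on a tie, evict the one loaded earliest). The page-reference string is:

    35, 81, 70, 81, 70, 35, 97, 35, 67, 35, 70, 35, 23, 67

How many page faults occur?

9

35: fault, frames (35)
81: fault, frames (35 81)
70: fault, frames (35 81 70)
81: hit
70: hit
35: hit
97: fault, evict 35, frames (81 70 97)
35: fault, evict 97, frames (81 70 35)
67: fault, evict 35, frames (81 70 67)
35: fault, evict 67, frames (81 70 35)
70: hit
35: hit
23: fault, evict 81, frames (70 35 23)
67: fault, evict 23, frames (70 35 67)
Page faults: 9.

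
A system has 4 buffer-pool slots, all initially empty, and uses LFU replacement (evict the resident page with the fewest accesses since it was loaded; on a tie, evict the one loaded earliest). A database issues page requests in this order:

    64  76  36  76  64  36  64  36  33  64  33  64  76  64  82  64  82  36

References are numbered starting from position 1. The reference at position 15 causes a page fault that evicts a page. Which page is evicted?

33

pos 1: 64 -> fault, frames [64]
pos 2: 76 -> fault, frames [64, 76]
pos 3: 36 -> fault, frames [64, 76, 36]
pos 4: 76 -> hit
pos 5: 64 -> hit
pos 6: 36 -> hit
pos 7: 64 -> hit
pos 8: 36 -> hit
pos 9: 33 -> fault, frames [64, 76, 36, 33]
pos 10: 64 -> hit
pos 11: 33 -> hit
pos 12: 64 -> hit
pos 13: 76 -> hit
pos 14: 64 -> hit
pos 15: 82 -> fault, evict 33, frames [64, 76, 36, 82]
At position 15, page 33 is evicted.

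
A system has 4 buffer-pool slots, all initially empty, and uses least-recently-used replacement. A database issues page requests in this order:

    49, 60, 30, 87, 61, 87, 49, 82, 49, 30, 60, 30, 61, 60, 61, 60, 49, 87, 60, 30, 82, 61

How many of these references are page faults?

14

49 → miss, frames {49}
60 → miss, frames {49,60}
30 → miss, frames {49,60,30}
87 → miss, frames {49,60,30,87}
61 → miss, evict 49, frames {60,30,87,61}
87 → hit
49 → miss, evict 60, frames {30,61,87,49}
82 → miss, evict 30, frames {61,87,49,82}
49 → hit
30 → miss, evict 61, frames {87,82,49,30}
60 → miss, evict 87, frames {82,49,30,60}
30 → hit
61 → miss, evict 82, frames {49,60,30,61}
60 → hit
61 → hit
60 → hit
49 → hit
87 → miss, evict 30, frames {61,60,49,87}
60 → hit
30 → miss, evict 61, frames {49,87,60,30}
82 → miss, evict 49, frames {87,60,30,82}
61 → miss, evict 87, frames {60,30,82,61}
Page faults: 14.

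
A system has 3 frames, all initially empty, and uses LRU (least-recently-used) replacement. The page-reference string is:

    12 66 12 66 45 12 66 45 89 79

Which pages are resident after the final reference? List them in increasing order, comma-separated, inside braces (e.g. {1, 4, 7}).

12 → miss, frames (12)
66 → miss, frames (12 66)
12 → hit
66 → hit
45 → miss, frames (12 66 45)
12 → hit
66 → hit
45 → hit
89 → miss, evict 12, frames (66 45 89)
79 → miss, evict 66, frames (45 89 79)

{45, 79, 89}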